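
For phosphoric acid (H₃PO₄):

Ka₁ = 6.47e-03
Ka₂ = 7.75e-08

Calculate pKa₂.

pKa₂ = -log(Ka₂) = -log(7.75e-08) = 7.11.

pK_{a2} = 7.11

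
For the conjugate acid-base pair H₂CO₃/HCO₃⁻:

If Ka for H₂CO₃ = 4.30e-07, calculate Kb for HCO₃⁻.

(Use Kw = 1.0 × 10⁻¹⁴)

For a conjugate pair Ka × Kb = Kw, so Kb = Kw/Ka = 1.0 × 10⁻¹⁴ / 4.30e-07 = 2.33e-08.

K_b = 2.33e-08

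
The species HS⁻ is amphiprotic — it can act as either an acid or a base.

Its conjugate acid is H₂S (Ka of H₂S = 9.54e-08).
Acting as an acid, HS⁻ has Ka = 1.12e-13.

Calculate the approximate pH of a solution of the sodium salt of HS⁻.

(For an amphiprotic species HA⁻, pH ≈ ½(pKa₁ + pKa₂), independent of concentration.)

pKa₁ = -log(9.54e-08) = 7.02; pKa₂ = -log(1.12e-13) = 12.95. For an amphiprotic species, pH ≈ ½(pKa₁ + pKa₂) = ½(7.02 + 12.95) = 9.99.

pH = 9.99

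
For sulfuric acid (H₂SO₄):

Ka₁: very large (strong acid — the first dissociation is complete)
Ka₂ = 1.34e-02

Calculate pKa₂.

pKa₂ = -log(Ka₂) = -log(1.34e-02) = 1.87.

pK_{a2} = 1.87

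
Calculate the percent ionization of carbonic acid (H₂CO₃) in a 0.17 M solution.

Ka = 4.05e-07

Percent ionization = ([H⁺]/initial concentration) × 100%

Using Ka equilibrium: x² + Ka×x - Ka×C = 0. Solving: [H⁺] = 2.6219e-04. Percent = (2.6219e-04/0.17) × 100

Percent ionization = 0.154%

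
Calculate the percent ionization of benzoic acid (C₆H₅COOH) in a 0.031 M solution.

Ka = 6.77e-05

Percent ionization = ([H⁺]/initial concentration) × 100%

Using Ka equilibrium: x² + Ka×x - Ka×C = 0. Solving: [H⁺] = 1.4152e-03. Percent = (1.4152e-03/0.031) × 100

Percent ionization = 4.57%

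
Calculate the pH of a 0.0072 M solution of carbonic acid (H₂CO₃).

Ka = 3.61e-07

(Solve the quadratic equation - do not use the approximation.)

x² + Ka×x - Ka×C = 0. Using quadratic formula: [H⁺] = 5.0802e-05

pH = 4.29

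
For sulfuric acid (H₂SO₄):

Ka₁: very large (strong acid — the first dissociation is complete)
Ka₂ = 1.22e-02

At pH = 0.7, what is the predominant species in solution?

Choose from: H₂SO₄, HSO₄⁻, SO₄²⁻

The first dissociation is complete, so H₂SO₄ itself is never the predominant species in water; pKa₂ = -log(1.22e-02) = 1.91. For a polyprotic acid the predominant species crosses at each pKa: below pKa_n the protonated form dominates, above it the deprotonated form does. At pH = 0.7, the predominant species is HSO₄⁻.

HSO₄⁻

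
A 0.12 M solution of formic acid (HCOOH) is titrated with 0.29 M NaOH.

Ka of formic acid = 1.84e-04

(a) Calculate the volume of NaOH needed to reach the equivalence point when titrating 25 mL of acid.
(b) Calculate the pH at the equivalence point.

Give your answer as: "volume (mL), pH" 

moles acid = 0.12 × 25/1000 = 0.003 mol; V_base = moles/0.29 × 1000 = 10.3 mL. At equivalence only the conjugate base is present: [A⁻] = 0.003/0.035 = 8.4878e-02 M. Kb = Kw/Ka = 5.43e-11; [OH⁻] = √(Kb × [A⁻]) = 2.1478e-06; pOH = 5.67; pH = 14 - pOH = 8.33.

V = 10.3 mL, pH = 8.33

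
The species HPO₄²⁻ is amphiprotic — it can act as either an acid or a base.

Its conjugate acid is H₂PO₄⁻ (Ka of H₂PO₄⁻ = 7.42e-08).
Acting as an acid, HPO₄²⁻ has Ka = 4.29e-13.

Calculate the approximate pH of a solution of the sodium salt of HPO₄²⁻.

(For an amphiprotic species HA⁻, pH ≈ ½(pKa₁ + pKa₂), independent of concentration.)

pKa₁ = -log(7.42e-08) = 7.13; pKa₂ = -log(4.29e-13) = 12.37. For an amphiprotic species, pH ≈ ½(pKa₁ + pKa₂) = ½(7.13 + 12.37) = 9.75.

pH = 9.75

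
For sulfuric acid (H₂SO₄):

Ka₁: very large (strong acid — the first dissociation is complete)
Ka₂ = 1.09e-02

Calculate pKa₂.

pKa₂ = -log(Ka₂) = -log(1.09e-02) = 1.96.

pK_{a2} = 1.96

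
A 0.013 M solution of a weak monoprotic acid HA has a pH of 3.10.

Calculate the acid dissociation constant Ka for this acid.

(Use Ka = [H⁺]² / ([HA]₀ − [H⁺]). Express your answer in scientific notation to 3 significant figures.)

[H⁺] = 10^(−pH) = 10^(−3.10) = 7.943e-04 M. For HA ⇌ H⁺ + A⁻, Ka = [H⁺][A⁻]/[HA] = [H⁺]² / ([HA]₀ − [H⁺]) = (7.943e-04)² / (0.013 − 7.943e-04) = 5.17e-05.

K_a = 5.17e-05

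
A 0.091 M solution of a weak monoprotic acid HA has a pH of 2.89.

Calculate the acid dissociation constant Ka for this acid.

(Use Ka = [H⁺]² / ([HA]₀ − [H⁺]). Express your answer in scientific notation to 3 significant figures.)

[H⁺] = 10^(−pH) = 10^(−2.89) = 1.288e-03 M. For HA ⇌ H⁺ + A⁻, Ka = [H⁺][A⁻]/[HA] = [H⁺]² / ([HA]₀ − [H⁺]) = (1.288e-03)² / (0.091 − 1.288e-03) = 1.85e-05.

K_a = 1.85e-05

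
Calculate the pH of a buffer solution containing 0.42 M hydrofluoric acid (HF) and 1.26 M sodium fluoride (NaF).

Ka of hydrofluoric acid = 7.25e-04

pKa = -log(7.25e-04) = 3.14. pH = pKa + log([A⁻]/[HA]) = 3.14 + log(1.26/0.42)

pH = 3.62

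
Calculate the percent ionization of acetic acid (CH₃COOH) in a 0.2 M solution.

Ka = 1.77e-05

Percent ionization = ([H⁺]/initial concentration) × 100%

Using Ka equilibrium: x² + Ka×x - Ka×C = 0. Solving: [H⁺] = 1.8727e-03. Percent = (1.8727e-03/0.2) × 100

Percent ionization = 0.936%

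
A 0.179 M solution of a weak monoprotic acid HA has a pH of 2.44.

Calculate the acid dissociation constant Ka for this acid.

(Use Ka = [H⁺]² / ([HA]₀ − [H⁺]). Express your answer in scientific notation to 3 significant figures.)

[H⁺] = 10^(−pH) = 10^(−2.44) = 3.631e-03 M. For HA ⇌ H⁺ + A⁻, Ka = [H⁺][A⁻]/[HA] = [H⁺]² / ([HA]₀ − [H⁺]) = (3.631e-03)² / (0.179 − 3.631e-03) = 7.52e-05.

K_a = 7.52e-05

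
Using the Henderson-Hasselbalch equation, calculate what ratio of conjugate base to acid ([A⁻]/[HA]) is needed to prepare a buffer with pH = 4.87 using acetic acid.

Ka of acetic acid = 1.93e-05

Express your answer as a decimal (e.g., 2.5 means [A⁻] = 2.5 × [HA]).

pKa = -log(1.93e-05) = 4.7144. pH = pKa + log([A⁻]/[HA]), so log([A⁻]/[HA]) = pH − pKa = 4.87 − 4.7144 = 0.1556. [A⁻]/[HA] = 10^(0.1556) = 1.43

[A⁻]/[HA] = 1.43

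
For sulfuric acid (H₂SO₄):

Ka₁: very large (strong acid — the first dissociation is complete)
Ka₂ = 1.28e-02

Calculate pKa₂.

pKa₂ = -log(Ka₂) = -log(1.28e-02) = 1.89.

pK_{a2} = 1.89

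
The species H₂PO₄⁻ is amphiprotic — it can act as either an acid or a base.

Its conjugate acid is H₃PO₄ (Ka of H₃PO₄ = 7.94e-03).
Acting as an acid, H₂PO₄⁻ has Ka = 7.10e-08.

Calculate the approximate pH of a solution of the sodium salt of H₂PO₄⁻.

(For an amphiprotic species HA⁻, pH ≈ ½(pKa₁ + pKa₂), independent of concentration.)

pKa₁ = -log(7.94e-03) = 2.10; pKa₂ = -log(7.10e-08) = 7.15. For an amphiprotic species, pH ≈ ½(pKa₁ + pKa₂) = ½(2.10 + 7.15) = 4.62.

pH = 4.62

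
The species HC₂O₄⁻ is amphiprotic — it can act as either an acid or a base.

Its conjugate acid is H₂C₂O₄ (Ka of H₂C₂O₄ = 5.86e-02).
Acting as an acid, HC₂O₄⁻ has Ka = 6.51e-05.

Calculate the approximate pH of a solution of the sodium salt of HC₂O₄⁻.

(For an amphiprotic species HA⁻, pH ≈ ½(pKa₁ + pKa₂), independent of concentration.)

pKa₁ = -log(5.86e-02) = 1.23; pKa₂ = -log(6.51e-05) = 4.19. For an amphiprotic species, pH ≈ ½(pKa₁ + pKa₂) = ½(1.23 + 4.19) = 2.71.

pH = 2.71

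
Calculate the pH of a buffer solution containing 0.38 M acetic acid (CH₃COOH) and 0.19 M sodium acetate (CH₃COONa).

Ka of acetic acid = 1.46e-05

pKa = -log(1.46e-05) = 4.84. pH = pKa + log([A⁻]/[HA]) = 4.84 + log(0.19/0.38)

pH = 4.53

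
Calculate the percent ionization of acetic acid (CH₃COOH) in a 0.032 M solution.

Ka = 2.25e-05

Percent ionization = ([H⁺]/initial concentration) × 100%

Using Ka equilibrium: x² + Ka×x - Ka×C = 0. Solving: [H⁺] = 8.3735e-04. Percent = (8.3735e-04/0.032) × 100

Percent ionization = 2.62%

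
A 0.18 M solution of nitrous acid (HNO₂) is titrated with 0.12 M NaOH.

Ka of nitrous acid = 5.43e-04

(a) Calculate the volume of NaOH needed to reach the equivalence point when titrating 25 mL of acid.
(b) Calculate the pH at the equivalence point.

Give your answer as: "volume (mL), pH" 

moles acid = 0.18 × 25/1000 = 0.0045 mol; V_base = moles/0.12 × 1000 = 37.5 mL. At equivalence only the conjugate base is present: [A⁻] = 0.0045/0.062 = 7.2000e-02 M. Kb = Kw/Ka = 1.84e-11; [OH⁻] = √(Kb × [A⁻]) = 1.1515e-06; pOH = 5.94; pH = 14 - pOH = 8.06.

V = 37.5 mL, pH = 8.06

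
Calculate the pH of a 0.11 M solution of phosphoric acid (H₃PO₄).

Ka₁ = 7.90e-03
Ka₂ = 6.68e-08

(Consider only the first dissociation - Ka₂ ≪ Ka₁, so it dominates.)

First dissociation dominates. From Ka₁ = [H⁺][HA⁻]/[H₂A], x² + Ka₁·x − Ka₁·C = 0 with C = 0.11 M and Ka₁ = 7.90e-03. Solving: [H⁺] = (−Ka₁ + √(Ka₁² + 4·Ka₁·C)) / 2 = 2.5792e-02 M. pH = -log(2.5792e-02) = 1.59.

pH = 1.59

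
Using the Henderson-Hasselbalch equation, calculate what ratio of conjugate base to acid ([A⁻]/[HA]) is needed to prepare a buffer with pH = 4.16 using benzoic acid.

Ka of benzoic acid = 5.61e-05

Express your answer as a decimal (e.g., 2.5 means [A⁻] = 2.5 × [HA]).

pKa = -log(5.61e-05) = 4.2510. pH = pKa + log([A⁻]/[HA]), so log([A⁻]/[HA]) = pH − pKa = 4.16 − 4.2510 = -0.0910. [A⁻]/[HA] = 10^(-0.0910) = 0.811

[A⁻]/[HA] = 0.811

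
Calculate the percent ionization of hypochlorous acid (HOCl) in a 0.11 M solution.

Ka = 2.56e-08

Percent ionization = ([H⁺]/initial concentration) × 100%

Using Ka equilibrium: x² + Ka×x - Ka×C = 0. Solving: [H⁺] = 5.3053e-05. Percent = (5.3053e-05/0.11) × 100

Percent ionization = 0.0482%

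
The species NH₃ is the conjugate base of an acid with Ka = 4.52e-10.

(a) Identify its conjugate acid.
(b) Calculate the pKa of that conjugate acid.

(a) The conjugate acid is formed by adding one H⁺ to NH₃, giving NH₄⁺. (b) pKa = -log(Ka) = -log(4.52e-10) = 9.34.

Conjugate acid: NH₄⁺; pK_a = 9.34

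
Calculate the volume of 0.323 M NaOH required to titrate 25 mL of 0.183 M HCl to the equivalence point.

At equivalence: moles acid = moles base. moles HCl = 0.183 × 25/1000 = 0.004575 mol. V_base = moles / 0.323 × 1000 = 14.2 mL.

V_{base} = 14.2 mL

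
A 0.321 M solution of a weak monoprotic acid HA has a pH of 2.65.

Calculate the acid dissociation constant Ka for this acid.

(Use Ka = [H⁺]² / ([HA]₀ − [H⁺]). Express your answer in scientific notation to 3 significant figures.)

[H⁺] = 10^(−pH) = 10^(−2.65) = 2.239e-03 M. For HA ⇌ H⁺ + A⁻, Ka = [H⁺][A⁻]/[HA] = [H⁺]² / ([HA]₀ − [H⁺]) = (2.239e-03)² / (0.321 − 2.239e-03) = 1.57e-05.

K_a = 1.57e-05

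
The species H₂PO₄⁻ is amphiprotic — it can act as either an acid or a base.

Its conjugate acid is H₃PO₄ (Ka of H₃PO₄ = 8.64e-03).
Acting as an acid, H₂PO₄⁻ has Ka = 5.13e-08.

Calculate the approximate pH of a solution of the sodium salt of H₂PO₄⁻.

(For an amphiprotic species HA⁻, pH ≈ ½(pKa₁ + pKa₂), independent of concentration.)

pKa₁ = -log(8.64e-03) = 2.06; pKa₂ = -log(5.13e-08) = 7.29. For an amphiprotic species, pH ≈ ½(pKa₁ + pKa₂) = ½(2.06 + 7.29) = 4.68.

pH = 4.68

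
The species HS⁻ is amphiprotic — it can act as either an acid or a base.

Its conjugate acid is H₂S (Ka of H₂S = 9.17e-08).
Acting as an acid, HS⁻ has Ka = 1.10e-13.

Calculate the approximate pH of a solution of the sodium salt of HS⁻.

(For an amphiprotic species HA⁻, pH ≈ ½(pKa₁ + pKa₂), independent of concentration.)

pKa₁ = -log(9.17e-08) = 7.04; pKa₂ = -log(1.10e-13) = 12.96. For an amphiprotic species, pH ≈ ½(pKa₁ + pKa₂) = ½(7.04 + 12.96) = 10.00.

pH = 10.00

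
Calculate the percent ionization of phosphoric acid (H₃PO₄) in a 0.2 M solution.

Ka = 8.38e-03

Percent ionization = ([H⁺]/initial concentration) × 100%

Using Ka equilibrium: x² + Ka×x - Ka×C = 0. Solving: [H⁺] = 3.6963e-02. Percent = (3.6963e-02/0.2) × 100

Percent ionization = 18.5%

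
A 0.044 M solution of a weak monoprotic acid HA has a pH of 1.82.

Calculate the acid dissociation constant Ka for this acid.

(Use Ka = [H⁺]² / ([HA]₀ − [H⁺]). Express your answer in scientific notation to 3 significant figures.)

[H⁺] = 10^(−pH) = 10^(−1.82) = 1.514e-02 M. For HA ⇌ H⁺ + A⁻, Ka = [H⁺][A⁻]/[HA] = [H⁺]² / ([HA]₀ − [H⁺]) = (1.514e-02)² / (0.044 − 1.514e-02) = 7.94e-03.

K_a = 7.94e-03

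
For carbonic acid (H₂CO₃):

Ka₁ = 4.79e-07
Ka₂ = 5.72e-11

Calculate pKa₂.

pKa₂ = -log(Ka₂) = -log(5.72e-11) = 10.24.

pK_{a2} = 10.24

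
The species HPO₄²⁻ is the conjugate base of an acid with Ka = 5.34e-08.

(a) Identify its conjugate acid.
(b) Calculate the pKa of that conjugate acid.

(a) The conjugate acid is formed by adding one H⁺ to HPO₄²⁻, giving H₂PO₄⁻. (b) pKa = -log(Ka) = -log(5.34e-08) = 7.27.

Conjugate acid: H₂PO₄⁻; pK_a = 7.27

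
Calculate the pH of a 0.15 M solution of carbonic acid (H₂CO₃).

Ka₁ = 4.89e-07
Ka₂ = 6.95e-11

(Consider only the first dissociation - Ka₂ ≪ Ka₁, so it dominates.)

First dissociation dominates. From Ka₁ = [H⁺][HA⁻]/[H₂A], x² + Ka₁·x − Ka₁·C = 0 with C = 0.15 M and Ka₁ = 4.89e-07. Solving: [H⁺] = (−Ka₁ + √(Ka₁² + 4·Ka₁·C)) / 2 = 2.7059e-04 M. pH = -log(2.7059e-04) = 3.57.

pH = 3.57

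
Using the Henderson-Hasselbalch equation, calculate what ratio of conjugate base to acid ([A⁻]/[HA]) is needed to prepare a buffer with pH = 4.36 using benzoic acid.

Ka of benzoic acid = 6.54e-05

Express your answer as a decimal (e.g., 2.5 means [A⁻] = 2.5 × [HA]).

pKa = -log(6.54e-05) = 4.1844. pH = pKa + log([A⁻]/[HA]), so log([A⁻]/[HA]) = pH − pKa = 4.36 − 4.1844 = 0.1756. [A⁻]/[HA] = 10^(0.1756) = 1.50

[A⁻]/[HA] = 1.50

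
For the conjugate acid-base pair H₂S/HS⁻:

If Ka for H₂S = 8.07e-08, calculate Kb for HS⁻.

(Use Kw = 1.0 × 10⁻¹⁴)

For a conjugate pair Ka × Kb = Kw, so Kb = Kw/Ka = 1.0 × 10⁻¹⁴ / 8.07e-08 = 1.24e-07.

K_b = 1.24e-07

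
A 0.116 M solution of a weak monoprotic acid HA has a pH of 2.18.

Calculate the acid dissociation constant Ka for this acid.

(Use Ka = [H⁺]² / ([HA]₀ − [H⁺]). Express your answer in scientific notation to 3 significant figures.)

[H⁺] = 10^(−pH) = 10^(−2.18) = 6.607e-03 M. For HA ⇌ H⁺ + A⁻, Ka = [H⁺][A⁻]/[HA] = [H⁺]² / ([HA]₀ − [H⁺]) = (6.607e-03)² / (0.116 − 6.607e-03) = 3.99e-04.

K_a = 3.99e-04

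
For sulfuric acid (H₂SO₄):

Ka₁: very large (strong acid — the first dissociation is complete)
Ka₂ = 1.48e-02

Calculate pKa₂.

pKa₂ = -log(Ka₂) = -log(1.48e-02) = 1.83.

pK_{a2} = 1.83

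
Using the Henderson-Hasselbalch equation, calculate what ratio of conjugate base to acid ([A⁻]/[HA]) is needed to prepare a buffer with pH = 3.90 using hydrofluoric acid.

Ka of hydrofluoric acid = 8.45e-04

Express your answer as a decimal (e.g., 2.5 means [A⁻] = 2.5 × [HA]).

pKa = -log(8.45e-04) = 3.0731. pH = pKa + log([A⁻]/[HA]), so log([A⁻]/[HA]) = pH − pKa = 3.90 − 3.0731 = 0.8269. [A⁻]/[HA] = 10^(0.8269) = 6.71

[A⁻]/[HA] = 6.71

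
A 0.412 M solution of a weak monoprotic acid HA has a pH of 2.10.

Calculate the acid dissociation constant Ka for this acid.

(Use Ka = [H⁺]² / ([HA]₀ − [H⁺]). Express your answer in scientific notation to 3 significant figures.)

[H⁺] = 10^(−pH) = 10^(−2.10) = 7.943e-03 M. For HA ⇌ H⁺ + A⁻, Ka = [H⁺][A⁻]/[HA] = [H⁺]² / ([HA]₀ − [H⁺]) = (7.943e-03)² / (0.412 − 7.943e-03) = 1.56e-04.

K_a = 1.56e-04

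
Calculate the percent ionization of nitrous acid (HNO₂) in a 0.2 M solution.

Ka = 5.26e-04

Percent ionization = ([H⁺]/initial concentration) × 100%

Using Ka equilibrium: x² + Ka×x - Ka×C = 0. Solving: [H⁺] = 9.9971e-03. Percent = (9.9971e-03/0.2) × 100

Percent ionization = 5%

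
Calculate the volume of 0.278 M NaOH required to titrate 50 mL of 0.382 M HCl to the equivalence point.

At equivalence: moles acid = moles base. moles HCl = 0.382 × 50/1000 = 0.0191 mol. V_base = moles / 0.278 × 1000 = 68.7 mL.

V_{base} = 68.7 mL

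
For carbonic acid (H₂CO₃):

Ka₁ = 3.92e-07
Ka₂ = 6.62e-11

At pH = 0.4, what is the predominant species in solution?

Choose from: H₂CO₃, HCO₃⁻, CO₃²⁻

pKa₁ = 6.41, pKa₂ = 10.18. For a polyprotic acid the predominant species crosses at each pKa: below pKa_n the protonated form dominates, above it the deprotonated form does. At pH = 0.4, the predominant species is H₂CO₃.

H₂CO₃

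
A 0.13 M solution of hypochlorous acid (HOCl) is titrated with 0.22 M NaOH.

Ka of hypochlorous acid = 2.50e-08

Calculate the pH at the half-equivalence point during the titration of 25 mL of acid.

At half-equivalence [HA] = [A⁻], so Henderson-Hasselbalch gives pH = pKa = -log(2.50e-08) = 7.60.

pH = pKa = 7.60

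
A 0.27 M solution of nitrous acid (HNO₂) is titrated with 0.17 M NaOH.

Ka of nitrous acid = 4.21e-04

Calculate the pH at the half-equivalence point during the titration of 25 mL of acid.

At half-equivalence [HA] = [A⁻], so Henderson-Hasselbalch gives pH = pKa = -log(4.21e-04) = 3.38.

pH = pKa = 3.38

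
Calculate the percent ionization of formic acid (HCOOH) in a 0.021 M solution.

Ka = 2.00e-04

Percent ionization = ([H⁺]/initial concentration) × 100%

Using Ka equilibrium: x² + Ka×x - Ka×C = 0. Solving: [H⁺] = 1.9518e-03. Percent = (1.9518e-03/0.021) × 100

Percent ionization = 9.29%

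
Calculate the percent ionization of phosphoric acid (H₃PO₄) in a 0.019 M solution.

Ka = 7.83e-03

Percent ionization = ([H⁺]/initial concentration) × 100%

Using Ka equilibrium: x² + Ka×x - Ka×C = 0. Solving: [H⁺] = 8.8950e-03. Percent = (8.8950e-03/0.019) × 100

Percent ionization = 46.8%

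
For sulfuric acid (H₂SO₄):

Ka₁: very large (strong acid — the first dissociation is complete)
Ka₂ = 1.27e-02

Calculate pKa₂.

pKa₂ = -log(Ka₂) = -log(1.27e-02) = 1.90.

pK_{a2} = 1.90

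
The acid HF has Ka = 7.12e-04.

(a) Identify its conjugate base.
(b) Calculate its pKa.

(a) The conjugate base is formed by removing one H⁺ from HF, giving F⁻. (b) pKa = -log(Ka) = -log(7.12e-04) = 3.15.

Conjugate base: F⁻; pK_a = 3.15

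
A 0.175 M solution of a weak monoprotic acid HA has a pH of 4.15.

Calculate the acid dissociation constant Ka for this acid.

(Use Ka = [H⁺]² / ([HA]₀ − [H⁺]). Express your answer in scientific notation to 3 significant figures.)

[H⁺] = 10^(−pH) = 10^(−4.15) = 7.079e-05 M. For HA ⇌ H⁺ + A⁻, Ka = [H⁺][A⁻]/[HA] = [H⁺]² / ([HA]₀ − [H⁺]) = (7.079e-05)² / (0.175 − 7.079e-05) = 2.87e-08.

K_a = 2.87e-08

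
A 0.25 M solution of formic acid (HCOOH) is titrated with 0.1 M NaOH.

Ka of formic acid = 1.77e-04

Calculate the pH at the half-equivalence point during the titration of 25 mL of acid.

At half-equivalence [HA] = [A⁻], so Henderson-Hasselbalch gives pH = pKa = -log(1.77e-04) = 3.75.

pH = pKa = 3.75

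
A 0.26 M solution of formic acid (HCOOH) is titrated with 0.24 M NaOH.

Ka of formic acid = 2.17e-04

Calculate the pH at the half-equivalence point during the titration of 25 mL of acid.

At half-equivalence [HA] = [A⁻], so Henderson-Hasselbalch gives pH = pKa = -log(2.17e-04) = 3.66.

pH = pKa = 3.66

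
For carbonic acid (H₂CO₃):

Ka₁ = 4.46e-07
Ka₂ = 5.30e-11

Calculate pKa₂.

pKa₂ = -log(Ka₂) = -log(5.30e-11) = 10.28.

pK_{a2} = 10.28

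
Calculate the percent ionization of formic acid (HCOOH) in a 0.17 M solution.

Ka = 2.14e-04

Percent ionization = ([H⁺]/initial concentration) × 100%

Using Ka equilibrium: x² + Ka×x - Ka×C = 0. Solving: [H⁺] = 5.9255e-03. Percent = (5.9255e-03/0.17) × 100

Percent ionization = 3.49%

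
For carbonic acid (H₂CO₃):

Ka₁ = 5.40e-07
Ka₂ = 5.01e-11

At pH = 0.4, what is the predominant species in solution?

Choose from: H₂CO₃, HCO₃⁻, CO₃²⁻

pKa₁ = 6.27, pKa₂ = 10.30. For a polyprotic acid the predominant species crosses at each pKa: below pKa_n the protonated form dominates, above it the deprotonated form does. At pH = 0.4, the predominant species is H₂CO₃.

H₂CO₃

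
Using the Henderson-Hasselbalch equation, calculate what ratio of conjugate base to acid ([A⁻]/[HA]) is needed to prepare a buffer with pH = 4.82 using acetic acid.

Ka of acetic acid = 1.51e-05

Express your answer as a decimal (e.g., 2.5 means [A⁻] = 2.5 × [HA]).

pKa = -log(1.51e-05) = 4.8210. pH = pKa + log([A⁻]/[HA]), so log([A⁻]/[HA]) = pH − pKa = 4.82 − 4.8210 = -0.0010. [A⁻]/[HA] = 10^(-0.0010) = 0.998

[A⁻]/[HA] = 0.998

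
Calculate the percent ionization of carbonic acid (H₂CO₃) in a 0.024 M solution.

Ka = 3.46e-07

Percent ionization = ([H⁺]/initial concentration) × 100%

Using Ka equilibrium: x² + Ka×x - Ka×C = 0. Solving: [H⁺] = 9.0953e-05. Percent = (9.0953e-05/0.024) × 100

Percent ionization = 0.379%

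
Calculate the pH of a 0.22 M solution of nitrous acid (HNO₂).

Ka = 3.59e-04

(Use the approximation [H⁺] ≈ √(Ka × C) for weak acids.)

[H⁺] = √(Ka × C) = √(3.59e-04 × 0.22) = 8.8871e-03. pH = -log(8.8871e-03)

pH = 2.05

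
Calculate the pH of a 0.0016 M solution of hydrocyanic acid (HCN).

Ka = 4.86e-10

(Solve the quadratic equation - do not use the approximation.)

x² + Ka×x - Ka×C = 0. Using quadratic formula: [H⁺] = 8.8157e-07

pH = 6.05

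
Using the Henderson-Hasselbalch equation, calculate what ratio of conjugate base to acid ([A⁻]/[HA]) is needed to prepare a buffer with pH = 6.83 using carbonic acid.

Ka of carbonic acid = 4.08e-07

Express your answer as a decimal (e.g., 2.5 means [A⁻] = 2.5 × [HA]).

pKa = -log(4.08e-07) = 6.3893. pH = pKa + log([A⁻]/[HA]), so log([A⁻]/[HA]) = pH − pKa = 6.83 − 6.3893 = 0.4407. [A⁻]/[HA] = 10^(0.4407) = 2.76

[A⁻]/[HA] = 2.76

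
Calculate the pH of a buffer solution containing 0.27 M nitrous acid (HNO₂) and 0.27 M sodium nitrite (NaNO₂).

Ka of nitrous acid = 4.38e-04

pKa = -log(4.38e-04) = 3.36. pH = pKa + log([A⁻]/[HA]) = 3.36 + log(0.27/0.27)

pH = 3.36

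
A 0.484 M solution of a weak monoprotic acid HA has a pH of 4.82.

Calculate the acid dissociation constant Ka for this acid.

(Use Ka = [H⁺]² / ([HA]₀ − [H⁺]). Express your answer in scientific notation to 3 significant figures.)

[H⁺] = 10^(−pH) = 10^(−4.82) = 1.514e-05 M. For HA ⇌ H⁺ + A⁻, Ka = [H⁺][A⁻]/[HA] = [H⁺]² / ([HA]₀ − [H⁺]) = (1.514e-05)² / (0.484 − 1.514e-05) = 4.73e-10.

K_a = 4.73e-10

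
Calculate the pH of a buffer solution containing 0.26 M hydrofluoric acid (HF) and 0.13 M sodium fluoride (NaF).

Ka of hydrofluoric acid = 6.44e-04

pKa = -log(6.44e-04) = 3.19. pH = pKa + log([A⁻]/[HA]) = 3.19 + log(0.13/0.26)

pH = 2.89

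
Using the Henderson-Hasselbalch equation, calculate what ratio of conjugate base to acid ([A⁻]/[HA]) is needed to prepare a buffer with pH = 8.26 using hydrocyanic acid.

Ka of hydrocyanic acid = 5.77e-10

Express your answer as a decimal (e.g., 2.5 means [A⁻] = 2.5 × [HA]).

pKa = -log(5.77e-10) = 9.2388. pH = pKa + log([A⁻]/[HA]), so log([A⁻]/[HA]) = pH − pKa = 8.26 − 9.2388 = -0.9788. [A⁻]/[HA] = 10^(-0.9788) = 0.105

[A⁻]/[HA] = 0.105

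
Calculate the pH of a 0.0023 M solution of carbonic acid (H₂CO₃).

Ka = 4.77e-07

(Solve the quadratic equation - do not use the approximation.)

x² + Ka×x - Ka×C = 0. Using quadratic formula: [H⁺] = 3.2885e-05

pH = 4.48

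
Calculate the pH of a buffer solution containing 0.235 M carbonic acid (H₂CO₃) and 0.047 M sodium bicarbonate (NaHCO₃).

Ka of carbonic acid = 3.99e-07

pKa = -log(3.99e-07) = 6.40. pH = pKa + log([A⁻]/[HA]) = 6.40 + log(0.047/0.235)

pH = 5.70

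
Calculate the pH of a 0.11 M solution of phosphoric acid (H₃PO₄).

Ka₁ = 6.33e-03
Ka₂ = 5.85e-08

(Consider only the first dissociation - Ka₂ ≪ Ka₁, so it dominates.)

First dissociation dominates. From Ka₁ = [H⁺][HA⁻]/[H₂A], x² + Ka₁·x − Ka₁·C = 0 with C = 0.11 M and Ka₁ = 6.33e-03. Solving: [H⁺] = (−Ka₁ + √(Ka₁² + 4·Ka₁·C)) / 2 = 2.3412e-02 M. pH = -log(2.3412e-02) = 1.63.

pH = 1.63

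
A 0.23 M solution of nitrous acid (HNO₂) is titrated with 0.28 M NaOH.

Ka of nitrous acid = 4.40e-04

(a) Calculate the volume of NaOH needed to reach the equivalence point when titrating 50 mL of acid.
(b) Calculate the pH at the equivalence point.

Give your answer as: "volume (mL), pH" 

moles acid = 0.23 × 50/1000 = 0.0115 mol; V_base = moles/0.28 × 1000 = 41.1 mL. At equivalence only the conjugate base is present: [A⁻] = 0.0115/0.091 = 1.2627e-01 M. Kb = Kw/Ka = 2.27e-11; [OH⁻] = √(Kb × [A⁻]) = 1.6941e-06; pOH = 5.77; pH = 14 - pOH = 8.23.

V = 41.1 mL, pH = 8.23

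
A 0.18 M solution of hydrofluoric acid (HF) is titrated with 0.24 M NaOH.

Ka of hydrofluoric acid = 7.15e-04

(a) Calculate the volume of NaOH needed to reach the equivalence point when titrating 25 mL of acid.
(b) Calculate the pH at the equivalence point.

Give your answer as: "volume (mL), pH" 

moles acid = 0.18 × 25/1000 = 0.0045 mol; V_base = moles/0.24 × 1000 = 18.8 mL. At equivalence only the conjugate base is present: [A⁻] = 0.0045/0.044 = 1.0286e-01 M. Kb = Kw/Ka = 1.40e-11; [OH⁻] = √(Kb × [A⁻]) = 1.1994e-06; pOH = 5.92; pH = 14 - pOH = 8.08.

V = 18.8 mL, pH = 8.08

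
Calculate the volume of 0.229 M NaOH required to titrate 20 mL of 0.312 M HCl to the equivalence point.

At equivalence: moles acid = moles base. moles HCl = 0.312 × 20/1000 = 0.00624 mol. V_base = moles / 0.229 × 1000 = 27.2 mL.

V_{base} = 27.2 mL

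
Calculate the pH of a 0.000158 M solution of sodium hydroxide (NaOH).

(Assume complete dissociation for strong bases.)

[OH⁻] = 0.000158 M for strong base. pOH = -log[OH⁻] = 3.80, pH = 14 - pOH

pH = 10.20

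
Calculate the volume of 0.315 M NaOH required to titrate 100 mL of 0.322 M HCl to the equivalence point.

At equivalence: moles acid = moles base. moles HCl = 0.322 × 100/1000 = 0.0322 mol. V_base = moles / 0.315 × 1000 = 102.2 mL.

V_{base} = 102.2 mL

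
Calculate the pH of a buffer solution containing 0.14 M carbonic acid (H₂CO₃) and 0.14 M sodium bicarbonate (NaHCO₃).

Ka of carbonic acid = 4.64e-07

pKa = -log(4.64e-07) = 6.33. pH = pKa + log([A⁻]/[HA]) = 6.33 + log(0.14/0.14)

pH = 6.33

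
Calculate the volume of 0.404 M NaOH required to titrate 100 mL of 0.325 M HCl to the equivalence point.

At equivalence: moles acid = moles base. moles HCl = 0.325 × 100/1000 = 0.0325 mol. V_base = moles / 0.404 × 1000 = 80.4 mL.

V_{base} = 80.4 mL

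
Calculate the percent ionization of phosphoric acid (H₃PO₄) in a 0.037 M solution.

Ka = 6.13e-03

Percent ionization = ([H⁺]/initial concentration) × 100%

Using Ka equilibrium: x² + Ka×x - Ka×C = 0. Solving: [H⁺] = 1.2304e-02. Percent = (1.2304e-02/0.037) × 100

Percent ionization = 33.3%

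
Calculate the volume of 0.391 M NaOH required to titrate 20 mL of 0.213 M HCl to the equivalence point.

At equivalence: moles acid = moles base. moles HCl = 0.213 × 20/1000 = 0.00426 mol. V_base = moles / 0.391 × 1000 = 10.9 mL.

V_{base} = 10.9 mL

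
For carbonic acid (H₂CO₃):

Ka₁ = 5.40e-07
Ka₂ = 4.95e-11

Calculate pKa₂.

pKa₂ = -log(Ka₂) = -log(4.95e-11) = 10.31.

pK_{a2} = 10.31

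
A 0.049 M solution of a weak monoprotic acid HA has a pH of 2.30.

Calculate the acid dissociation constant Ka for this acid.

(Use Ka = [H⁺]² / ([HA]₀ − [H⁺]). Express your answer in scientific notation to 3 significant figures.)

[H⁺] = 10^(−pH) = 10^(−2.30) = 5.012e-03 M. For HA ⇌ H⁺ + A⁻, Ka = [H⁺][A⁻]/[HA] = [H⁺]² / ([HA]₀ − [H⁺]) = (5.012e-03)² / (0.049 − 5.012e-03) = 5.71e-04.

K_a = 5.71e-04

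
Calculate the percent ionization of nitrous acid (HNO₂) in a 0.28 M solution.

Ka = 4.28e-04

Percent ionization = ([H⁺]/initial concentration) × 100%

Using Ka equilibrium: x² + Ka×x - Ka×C = 0. Solving: [H⁺] = 1.0735e-02. Percent = (1.0735e-02/0.28) × 100

Percent ionization = 3.83%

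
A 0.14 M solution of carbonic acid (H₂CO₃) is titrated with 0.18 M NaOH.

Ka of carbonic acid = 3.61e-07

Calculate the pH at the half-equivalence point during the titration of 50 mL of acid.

At half-equivalence [HA] = [A⁻], so Henderson-Hasselbalch gives pH = pKa = -log(3.61e-07) = 6.44.

pH = pKa = 6.44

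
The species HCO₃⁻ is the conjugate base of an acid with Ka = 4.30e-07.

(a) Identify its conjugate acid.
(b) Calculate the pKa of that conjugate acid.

(a) The conjugate acid is formed by adding one H⁺ to HCO₃⁻, giving H₂CO₃. (b) pKa = -log(Ka) = -log(4.30e-07) = 6.37.

Conjugate acid: H₂CO₃; pK_a = 6.37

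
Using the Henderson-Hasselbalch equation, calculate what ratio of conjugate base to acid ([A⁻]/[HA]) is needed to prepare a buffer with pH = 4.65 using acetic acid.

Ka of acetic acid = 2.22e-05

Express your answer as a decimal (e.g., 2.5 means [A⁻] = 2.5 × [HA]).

pKa = -log(2.22e-05) = 4.6536. pH = pKa + log([A⁻]/[HA]), so log([A⁻]/[HA]) = pH − pKa = 4.65 − 4.6536 = -0.0036. [A⁻]/[HA] = 10^(-0.0036) = 0.992

[A⁻]/[HA] = 0.992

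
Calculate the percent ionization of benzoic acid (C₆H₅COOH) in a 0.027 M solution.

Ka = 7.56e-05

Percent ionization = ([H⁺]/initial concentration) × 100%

Using Ka equilibrium: x² + Ka×x - Ka×C = 0. Solving: [H⁺] = 1.3914e-03. Percent = (1.3914e-03/0.027) × 100

Percent ionization = 5.15%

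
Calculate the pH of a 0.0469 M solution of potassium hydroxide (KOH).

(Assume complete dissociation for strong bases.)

[OH⁻] = 0.0469 M for strong base. pOH = -log[OH⁻] = 1.33, pH = 14 - pOH

pH = 12.67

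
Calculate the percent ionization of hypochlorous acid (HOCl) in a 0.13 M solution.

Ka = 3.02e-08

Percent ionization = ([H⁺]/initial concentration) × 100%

Using Ka equilibrium: x² + Ka×x - Ka×C = 0. Solving: [H⁺] = 6.2643e-05. Percent = (6.2643e-05/0.13) × 100

Percent ionization = 0.0482%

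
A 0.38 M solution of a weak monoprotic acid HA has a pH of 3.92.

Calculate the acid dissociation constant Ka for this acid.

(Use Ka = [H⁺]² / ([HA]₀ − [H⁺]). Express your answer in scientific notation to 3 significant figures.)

[H⁺] = 10^(−pH) = 10^(−3.92) = 1.202e-04 M. For HA ⇌ H⁺ + A⁻, Ka = [H⁺][A⁻]/[HA] = [H⁺]² / ([HA]₀ − [H⁺]) = (1.202e-04)² / (0.38 − 1.202e-04) = 3.80e-08.

K_a = 3.80e-08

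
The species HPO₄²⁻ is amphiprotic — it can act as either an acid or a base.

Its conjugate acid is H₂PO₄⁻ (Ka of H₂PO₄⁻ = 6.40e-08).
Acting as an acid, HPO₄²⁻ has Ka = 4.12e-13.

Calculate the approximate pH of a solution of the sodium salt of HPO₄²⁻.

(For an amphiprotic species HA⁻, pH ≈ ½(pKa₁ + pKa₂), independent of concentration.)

pKa₁ = -log(6.40e-08) = 7.19; pKa₂ = -log(4.12e-13) = 12.39. For an amphiprotic species, pH ≈ ½(pKa₁ + pKa₂) = ½(7.19 + 12.39) = 9.79.

pH = 9.79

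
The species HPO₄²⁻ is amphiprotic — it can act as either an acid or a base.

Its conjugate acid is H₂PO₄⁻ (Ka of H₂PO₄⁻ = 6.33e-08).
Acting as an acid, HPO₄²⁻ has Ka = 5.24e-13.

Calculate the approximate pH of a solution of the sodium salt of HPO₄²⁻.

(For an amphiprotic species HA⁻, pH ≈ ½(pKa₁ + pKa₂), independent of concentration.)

pKa₁ = -log(6.33e-08) = 7.20; pKa₂ = -log(5.24e-13) = 12.28. For an amphiprotic species, pH ≈ ½(pKa₁ + pKa₂) = ½(7.20 + 12.28) = 9.74.

pH = 9.74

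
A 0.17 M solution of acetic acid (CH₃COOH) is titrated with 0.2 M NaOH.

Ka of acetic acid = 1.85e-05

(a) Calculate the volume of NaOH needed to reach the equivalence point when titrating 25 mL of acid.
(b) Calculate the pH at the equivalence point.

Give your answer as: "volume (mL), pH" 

moles acid = 0.17 × 25/1000 = 0.00425 mol; V_base = moles/0.2 × 1000 = 21.2 mL. At equivalence only the conjugate base is present: [A⁻] = 0.00425/0.046 = 9.1892e-02 M. Kb = Kw/Ka = 5.41e-10; [OH⁻] = √(Kb × [A⁻]) = 7.0478e-06; pOH = 5.15; pH = 14 - pOH = 8.85.

V = 21.2 mL, pH = 8.85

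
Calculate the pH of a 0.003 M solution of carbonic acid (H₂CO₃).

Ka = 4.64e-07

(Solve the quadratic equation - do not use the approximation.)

x² + Ka×x - Ka×C = 0. Using quadratic formula: [H⁺] = 3.7078e-05

pH = 4.43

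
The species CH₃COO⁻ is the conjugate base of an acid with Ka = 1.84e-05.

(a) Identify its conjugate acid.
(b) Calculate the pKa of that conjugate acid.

(a) The conjugate acid is formed by adding one H⁺ to CH₃COO⁻, giving CH₃COOH. (b) pKa = -log(Ka) = -log(1.84e-05) = 4.74.

Conjugate acid: CH₃COOH; pK_a = 4.74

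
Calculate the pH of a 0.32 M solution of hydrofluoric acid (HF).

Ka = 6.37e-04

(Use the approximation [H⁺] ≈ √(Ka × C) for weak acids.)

[H⁺] = √(Ka × C) = √(6.37e-04 × 0.32) = 1.4277e-02. pH = -log(1.4277e-02)

pH = 1.85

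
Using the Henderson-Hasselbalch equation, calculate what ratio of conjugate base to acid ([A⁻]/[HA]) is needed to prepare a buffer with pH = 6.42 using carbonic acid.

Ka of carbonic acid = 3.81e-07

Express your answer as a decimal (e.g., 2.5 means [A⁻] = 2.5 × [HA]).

pKa = -log(3.81e-07) = 6.4191. pH = pKa + log([A⁻]/[HA]), so log([A⁻]/[HA]) = pH − pKa = 6.42 − 6.4191 = 0.0009. [A⁻]/[HA] = 10^(0.0009) = 1.00

[A⁻]/[HA] = 1.00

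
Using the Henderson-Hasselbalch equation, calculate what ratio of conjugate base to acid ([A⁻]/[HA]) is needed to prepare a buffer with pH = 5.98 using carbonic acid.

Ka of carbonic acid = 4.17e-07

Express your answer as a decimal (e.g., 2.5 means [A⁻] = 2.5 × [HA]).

pKa = -log(4.17e-07) = 6.3799. pH = pKa + log([A⁻]/[HA]), so log([A⁻]/[HA]) = pH − pKa = 5.98 − 6.3799 = -0.3999. [A⁻]/[HA] = 10^(-0.3999) = 0.398

[A⁻]/[HA] = 0.398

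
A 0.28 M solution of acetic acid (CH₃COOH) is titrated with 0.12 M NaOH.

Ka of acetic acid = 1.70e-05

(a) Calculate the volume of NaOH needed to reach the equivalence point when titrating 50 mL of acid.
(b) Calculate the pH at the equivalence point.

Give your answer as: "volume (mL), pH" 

moles acid = 0.28 × 50/1000 = 0.014 mol; V_base = moles/0.12 × 1000 = 116.7 mL. At equivalence only the conjugate base is present: [A⁻] = 0.014/0.167 = 8.4000e-02 M. Kb = Kw/Ka = 5.88e-10; [OH⁻] = √(Kb × [A⁻]) = 7.0294e-06; pOH = 5.15; pH = 14 - pOH = 8.85.

V = 116.7 mL, pH = 8.85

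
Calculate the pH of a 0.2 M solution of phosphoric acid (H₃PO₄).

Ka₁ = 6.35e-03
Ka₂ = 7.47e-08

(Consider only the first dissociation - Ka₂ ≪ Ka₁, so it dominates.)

First dissociation dominates. From Ka₁ = [H⁺][HA⁻]/[H₂A], x² + Ka₁·x − Ka₁·C = 0 with C = 0.2 M and Ka₁ = 6.35e-03. Solving: [H⁺] = (−Ka₁ + √(Ka₁² + 4·Ka₁·C)) / 2 = 3.2603e-02 M. pH = -log(3.2603e-02) = 1.49.

pH = 1.49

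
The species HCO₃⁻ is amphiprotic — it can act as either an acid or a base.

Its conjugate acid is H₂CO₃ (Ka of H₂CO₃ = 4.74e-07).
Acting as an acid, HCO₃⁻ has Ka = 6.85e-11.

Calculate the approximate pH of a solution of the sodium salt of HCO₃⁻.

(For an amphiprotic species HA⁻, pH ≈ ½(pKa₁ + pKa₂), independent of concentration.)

pKa₁ = -log(4.74e-07) = 6.32; pKa₂ = -log(6.85e-11) = 10.16. For an amphiprotic species, pH ≈ ½(pKa₁ + pKa₂) = ½(6.32 + 10.16) = 8.24.

pH = 8.24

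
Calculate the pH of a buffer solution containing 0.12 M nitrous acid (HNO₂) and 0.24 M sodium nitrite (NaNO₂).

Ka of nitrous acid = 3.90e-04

pKa = -log(3.90e-04) = 3.41. pH = pKa + log([A⁻]/[HA]) = 3.41 + log(0.24/0.12)

pH = 3.71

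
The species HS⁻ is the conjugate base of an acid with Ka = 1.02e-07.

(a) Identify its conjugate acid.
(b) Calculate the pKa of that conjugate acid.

(a) The conjugate acid is formed by adding one H⁺ to HS⁻, giving H₂S. (b) pKa = -log(Ka) = -log(1.02e-07) = 6.99.

Conjugate acid: H₂S; pK_a = 6.99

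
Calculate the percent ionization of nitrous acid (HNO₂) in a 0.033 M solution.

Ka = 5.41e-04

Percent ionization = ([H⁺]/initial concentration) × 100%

Using Ka equilibrium: x² + Ka×x - Ka×C = 0. Solving: [H⁺] = 3.9634e-03. Percent = (3.9634e-03/0.033) × 100

Percent ionization = 12%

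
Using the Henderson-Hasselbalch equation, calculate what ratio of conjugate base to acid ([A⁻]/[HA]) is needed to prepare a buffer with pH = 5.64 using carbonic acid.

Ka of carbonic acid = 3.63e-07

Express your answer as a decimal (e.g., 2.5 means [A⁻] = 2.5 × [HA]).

pKa = -log(3.63e-07) = 6.4401. pH = pKa + log([A⁻]/[HA]), so log([A⁻]/[HA]) = pH − pKa = 5.64 − 6.4401 = -0.8001. [A⁻]/[HA] = 10^(-0.8001) = 0.158

[A⁻]/[HA] = 0.158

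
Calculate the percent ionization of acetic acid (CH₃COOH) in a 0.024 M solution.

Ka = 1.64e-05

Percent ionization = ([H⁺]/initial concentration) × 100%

Using Ka equilibrium: x² + Ka×x - Ka×C = 0. Solving: [H⁺] = 6.1923e-04. Percent = (6.1923e-04/0.024) × 100

Percent ionization = 2.58%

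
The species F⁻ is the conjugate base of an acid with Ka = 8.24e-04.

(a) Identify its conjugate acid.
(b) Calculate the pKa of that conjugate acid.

(a) The conjugate acid is formed by adding one H⁺ to F⁻, giving HF. (b) pKa = -log(Ka) = -log(8.24e-04) = 3.08.

Conjugate acid: HF; pK_a = 3.08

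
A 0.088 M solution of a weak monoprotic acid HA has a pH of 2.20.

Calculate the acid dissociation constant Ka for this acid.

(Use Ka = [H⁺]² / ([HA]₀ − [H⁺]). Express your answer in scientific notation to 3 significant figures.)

[H⁺] = 10^(−pH) = 10^(−2.20) = 6.310e-03 M. For HA ⇌ H⁺ + A⁻, Ka = [H⁺][A⁻]/[HA] = [H⁺]² / ([HA]₀ − [H⁺]) = (6.310e-03)² / (0.088 − 6.310e-03) = 4.87e-04.

K_a = 4.87e-04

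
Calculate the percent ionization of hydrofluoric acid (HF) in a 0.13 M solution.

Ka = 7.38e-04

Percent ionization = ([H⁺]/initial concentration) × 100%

Using Ka equilibrium: x² + Ka×x - Ka×C = 0. Solving: [H⁺] = 9.4328e-03. Percent = (9.4328e-03/0.13) × 100

Percent ionization = 7.26%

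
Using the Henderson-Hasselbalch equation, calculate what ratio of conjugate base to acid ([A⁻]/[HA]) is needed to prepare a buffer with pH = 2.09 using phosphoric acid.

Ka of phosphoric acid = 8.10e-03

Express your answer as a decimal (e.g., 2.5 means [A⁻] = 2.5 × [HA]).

pKa = -log(8.10e-03) = 2.0915. pH = pKa + log([A⁻]/[HA]), so log([A⁻]/[HA]) = pH − pKa = 2.09 − 2.0915 = -0.0015. [A⁻]/[HA] = 10^(-0.0015) = 0.997

[A⁻]/[HA] = 0.997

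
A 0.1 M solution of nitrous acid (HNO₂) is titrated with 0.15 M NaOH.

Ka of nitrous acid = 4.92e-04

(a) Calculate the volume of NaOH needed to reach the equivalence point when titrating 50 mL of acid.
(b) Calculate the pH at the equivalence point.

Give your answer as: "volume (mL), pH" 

moles acid = 0.1 × 50/1000 = 0.005 mol; V_base = moles/0.15 × 1000 = 33.3 mL. At equivalence only the conjugate base is present: [A⁻] = 0.005/0.083 = 6.0000e-02 M. Kb = Kw/Ka = 2.03e-11; [OH⁻] = √(Kb × [A⁻]) = 1.1043e-06; pOH = 5.96; pH = 14 - pOH = 8.04.

V = 33.3 mL, pH = 8.04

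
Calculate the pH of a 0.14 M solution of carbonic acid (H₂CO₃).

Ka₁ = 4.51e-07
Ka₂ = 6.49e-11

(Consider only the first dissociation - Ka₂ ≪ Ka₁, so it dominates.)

First dissociation dominates. From Ka₁ = [H⁺][HA⁻]/[H₂A], x² + Ka₁·x − Ka₁·C = 0 with C = 0.14 M and Ka₁ = 4.51e-07. Solving: [H⁺] = (−Ka₁ + √(Ka₁² + 4·Ka₁·C)) / 2 = 2.5105e-04 M. pH = -log(2.5105e-04) = 3.60.

pH = 3.60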